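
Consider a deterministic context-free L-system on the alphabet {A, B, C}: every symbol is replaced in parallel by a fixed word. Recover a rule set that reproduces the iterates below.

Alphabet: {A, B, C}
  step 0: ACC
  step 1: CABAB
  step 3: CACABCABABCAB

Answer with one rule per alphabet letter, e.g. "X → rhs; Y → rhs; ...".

A->C, B->AC, C->AB

  step 0 ⇒ step 1: ACC ⇒ C·AB·AB
    A ↦ C
    C ↦ AB
    B ↦ AC  (constrained at step 1)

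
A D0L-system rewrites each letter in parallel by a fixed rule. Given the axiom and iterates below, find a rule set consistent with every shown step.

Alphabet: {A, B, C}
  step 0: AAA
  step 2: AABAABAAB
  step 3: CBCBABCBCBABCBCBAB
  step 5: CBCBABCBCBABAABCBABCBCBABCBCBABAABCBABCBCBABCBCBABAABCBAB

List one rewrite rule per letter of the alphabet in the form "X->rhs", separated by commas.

  step 2 ⇒ step 3: AABAABAAB ⇒ CB·CB·AB·CB·CB·AB·CB·CB·AB
    A ↦ CB
    B ↦ AB
    C ↦ A  (constrained at step 3)

A->CB, B->AB, C->A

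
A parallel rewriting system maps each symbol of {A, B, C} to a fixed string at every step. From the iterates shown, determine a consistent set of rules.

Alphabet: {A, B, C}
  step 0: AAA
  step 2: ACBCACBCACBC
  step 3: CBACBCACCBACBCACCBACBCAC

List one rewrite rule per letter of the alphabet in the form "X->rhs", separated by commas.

A->CB, B->BC, C->AC

  step 2 ⇒ step 3: ACBCACBCACBC ⇒ CB·AC·BC·AC·CB·AC·BC·AC·CB·AC·BC·AC
    A ↦ CB
    B ↦ BC
    C ↦ AC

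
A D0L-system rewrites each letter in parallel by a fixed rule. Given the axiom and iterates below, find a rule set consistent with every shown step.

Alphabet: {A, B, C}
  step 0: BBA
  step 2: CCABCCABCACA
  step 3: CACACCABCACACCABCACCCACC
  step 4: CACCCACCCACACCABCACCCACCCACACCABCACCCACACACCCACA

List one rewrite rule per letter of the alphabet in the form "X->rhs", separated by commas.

  step 3 ⇒ step 4: CACACCABCACACCABCACCCACC ⇒ CA·CC·CA·CC·CA·CA·CC·AB·CA·CC·CA·CC·CA·CA·CC·AB·CA·CC·CA·CA·CA·CC·CA·CA
    A ↦ CC
    B ↦ AB
    C ↦ CA

A->CC, B->AB, C->CA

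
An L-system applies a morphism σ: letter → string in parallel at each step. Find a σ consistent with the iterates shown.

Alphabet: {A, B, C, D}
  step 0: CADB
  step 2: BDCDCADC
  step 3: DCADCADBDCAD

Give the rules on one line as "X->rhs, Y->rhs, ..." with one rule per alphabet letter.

A->BD, B->D, C->AD, D->C

  step 2 ⇒ step 3: BDCDCADC ⇒ D·C·AD·C·AD·BD·C·AD
    A ↦ BD
    B ↦ D
    C ↦ AD
    D ↦ C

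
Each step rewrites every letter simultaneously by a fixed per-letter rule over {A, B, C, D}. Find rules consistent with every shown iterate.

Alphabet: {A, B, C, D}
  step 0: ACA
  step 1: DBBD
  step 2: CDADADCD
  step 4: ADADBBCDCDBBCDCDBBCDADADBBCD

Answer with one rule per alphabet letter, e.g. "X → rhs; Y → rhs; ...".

A->D, B->AD, C->BB, D->CD

  step 1 ⇒ step 2: DBBD ⇒ CD·AD·AD·CD
    B ↦ AD
    D ↦ CD
  step 0 ⇒ step 1: ACA ⇒ D·BB·D
    A ↦ D
  step 0 ⇒ step 1: ACA ⇒ D·BB·D
    C ↦ BB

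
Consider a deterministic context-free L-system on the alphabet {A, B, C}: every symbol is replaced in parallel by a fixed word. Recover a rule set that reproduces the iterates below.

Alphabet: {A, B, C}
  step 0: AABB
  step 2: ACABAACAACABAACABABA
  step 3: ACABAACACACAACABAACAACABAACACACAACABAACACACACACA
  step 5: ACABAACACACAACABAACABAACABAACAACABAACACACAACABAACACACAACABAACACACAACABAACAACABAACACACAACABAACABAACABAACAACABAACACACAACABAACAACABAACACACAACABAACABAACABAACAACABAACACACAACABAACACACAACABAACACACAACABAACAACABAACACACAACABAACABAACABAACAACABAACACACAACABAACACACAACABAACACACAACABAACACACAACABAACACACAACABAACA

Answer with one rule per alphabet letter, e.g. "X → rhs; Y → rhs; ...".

A->ACA, B->C, C->BA

  step 2 ⇒ step 3: ACABAACAACABAACABABA ⇒ ACA·BA·ACA·C·ACA·ACA·BA·ACA·ACA·BA·ACA·C·ACA·ACA·BA·ACA·C·ACA·C·ACA
    A ↦ ACA
    B ↦ C
    C ↦ BA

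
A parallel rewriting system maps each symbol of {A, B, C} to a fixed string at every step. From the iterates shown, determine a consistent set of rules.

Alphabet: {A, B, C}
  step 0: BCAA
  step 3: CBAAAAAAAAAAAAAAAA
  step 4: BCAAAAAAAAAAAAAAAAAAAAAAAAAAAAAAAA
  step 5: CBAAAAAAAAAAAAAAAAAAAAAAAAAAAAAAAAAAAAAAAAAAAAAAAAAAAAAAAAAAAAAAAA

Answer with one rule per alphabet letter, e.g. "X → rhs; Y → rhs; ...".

  step 4 ⇒ step 5: BCAAAAAAAAAAAAAAAAAAAAAAAAAAAAAAAA ⇒ C·B·AA·AA·AA·AA·AA·AA·AA·AA·AA·AA·AA·AA·AA·AA·AA·AA·AA·AA·AA·AA·AA·AA·AA·AA·AA·AA·AA·AA·AA·AA·AA·AA
    A ↦ AA
    B ↦ C
    C ↦ B

A->AA, B->C, C->B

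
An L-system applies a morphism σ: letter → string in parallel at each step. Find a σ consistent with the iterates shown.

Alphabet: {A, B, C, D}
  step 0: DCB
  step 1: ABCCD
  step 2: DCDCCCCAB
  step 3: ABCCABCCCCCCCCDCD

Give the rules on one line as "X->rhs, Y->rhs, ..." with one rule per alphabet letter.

  step 2 ⇒ step 3: DCDCCCCAB ⇒ AB·CC·AB·CC·CC·CC·CC·DC·D
    A ↦ DC
    B ↦ D
    C ↦ CC
    D ↦ AB

A->DC, B->D, C->CC, D->AB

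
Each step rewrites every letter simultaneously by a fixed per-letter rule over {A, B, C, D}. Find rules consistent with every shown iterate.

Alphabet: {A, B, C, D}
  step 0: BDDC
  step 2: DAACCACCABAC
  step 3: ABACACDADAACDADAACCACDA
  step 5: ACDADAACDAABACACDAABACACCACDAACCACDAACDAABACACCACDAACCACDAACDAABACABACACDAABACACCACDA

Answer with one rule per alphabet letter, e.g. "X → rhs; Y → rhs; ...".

  step 2 ⇒ step 3: DAACCACCABAC ⇒ AB·AC·AC·DA·DA·AC·DA·DA·AC·C·AC·DA
    A ↦ AC
    B ↦ C
    C ↦ DA
    D ↦ AB

A->AC, B->C, C->DA, D->AB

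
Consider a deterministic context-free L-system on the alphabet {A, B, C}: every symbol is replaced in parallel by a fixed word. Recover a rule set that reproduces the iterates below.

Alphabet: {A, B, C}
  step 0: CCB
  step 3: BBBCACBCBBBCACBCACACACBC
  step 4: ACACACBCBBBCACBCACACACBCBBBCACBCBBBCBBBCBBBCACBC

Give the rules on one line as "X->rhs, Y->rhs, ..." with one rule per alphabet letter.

A->BB, B->AC, C->BC

  step 3 ⇒ step 4: BBBCACBCBBBCACBCACACACBC ⇒ AC·AC·AC·BC·BB·BC·AC·BC·AC·AC·AC·BC·BB·BC·AC·BC·BB·BC·BB·BC·BB·BC·AC·BC
    A ↦ BB
    B ↦ AC
    C ↦ BC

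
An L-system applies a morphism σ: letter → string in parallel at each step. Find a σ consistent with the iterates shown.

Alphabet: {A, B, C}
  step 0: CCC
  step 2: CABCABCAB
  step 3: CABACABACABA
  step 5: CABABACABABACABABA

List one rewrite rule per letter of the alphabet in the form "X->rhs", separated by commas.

  step 2 ⇒ step 3: CABCABCAB ⇒ CA·B·A·CA·B·A·CA·B·A
    A ↦ B
    B ↦ A
    C ↦ CA

A->B, B->A, C->CA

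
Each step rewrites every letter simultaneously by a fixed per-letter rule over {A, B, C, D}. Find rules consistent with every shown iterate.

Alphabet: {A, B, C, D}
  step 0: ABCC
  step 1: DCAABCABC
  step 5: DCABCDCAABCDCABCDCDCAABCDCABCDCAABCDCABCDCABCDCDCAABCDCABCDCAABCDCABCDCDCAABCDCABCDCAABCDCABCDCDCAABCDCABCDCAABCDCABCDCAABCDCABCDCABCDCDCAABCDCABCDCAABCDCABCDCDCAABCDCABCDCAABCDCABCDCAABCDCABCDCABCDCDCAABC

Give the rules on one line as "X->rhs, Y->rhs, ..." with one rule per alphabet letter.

A->DC, B->A, C->ABC, D->DC

  step 0 ⇒ step 1: ABCC ⇒ DC·A·ABC·ABC
    A ↦ DC
    B ↦ A
    C ↦ ABC
    D ↦ DC  (constrained at step 1)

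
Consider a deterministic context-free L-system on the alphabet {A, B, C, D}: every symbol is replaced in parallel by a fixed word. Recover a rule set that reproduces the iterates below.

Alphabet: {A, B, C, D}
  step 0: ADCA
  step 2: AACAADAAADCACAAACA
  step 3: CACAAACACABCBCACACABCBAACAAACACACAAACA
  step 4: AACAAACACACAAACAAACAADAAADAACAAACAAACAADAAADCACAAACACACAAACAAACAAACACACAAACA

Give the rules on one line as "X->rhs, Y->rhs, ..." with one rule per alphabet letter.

A->CA, B->AD, C->AA, D->BCB

  step 3 ⇒ step 4: CACAAACACABCBCACACABCBAACAAACACACAAACA ⇒ AA·CA·AA·CA·CA·CA·AA·CA·AA·CA·AD·AA·AD·AA·CA·AA·CA·AA·CA·AD·AA·AD·CA·CA·AA·CA·CA·CA·AA·CA·AA·CA·AA·CA·CA·CA·AA·CA
    A ↦ CA
    B ↦ AD
    C ↦ AA
  step 2 ⇒ step 3: AACAADAAADCACAAACA ⇒ CA·CA·AA·CA·CA·BCB·CA·CA·CA·BCB·AA·CA·AA·CA·CA·CA·AA·CA
    D ↦ BCB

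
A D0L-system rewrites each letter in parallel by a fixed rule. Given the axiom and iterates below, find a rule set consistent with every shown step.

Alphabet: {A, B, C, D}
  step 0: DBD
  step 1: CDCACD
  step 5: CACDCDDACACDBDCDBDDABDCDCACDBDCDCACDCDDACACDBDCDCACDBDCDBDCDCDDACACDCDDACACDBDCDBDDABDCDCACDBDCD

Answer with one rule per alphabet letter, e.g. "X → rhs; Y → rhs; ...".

A->DA, B->CA, C->BD, D->CD

  step 0 ⇒ step 1: DBD ⇒ CD·CA·CD
    B ↦ CA
    D ↦ CD
    A ↦ DA  (constrained at step 1)
    C ↦ BD  (constrained at step 1)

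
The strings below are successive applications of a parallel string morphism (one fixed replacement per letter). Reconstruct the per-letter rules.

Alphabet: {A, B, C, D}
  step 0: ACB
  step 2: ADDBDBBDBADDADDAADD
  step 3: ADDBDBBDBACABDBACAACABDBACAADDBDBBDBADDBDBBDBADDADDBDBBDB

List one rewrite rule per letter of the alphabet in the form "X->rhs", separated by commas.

  step 2 ⇒ step 3: ADDBDBBDBADDADDAADD ⇒ ADD·BDB·BDB·ACA·BDB·ACA·ACA·BDB·ACA·ADD·BDB·BDB·ADD·BDB·BDB·ADD·ADD·BDB·BDB
    A ↦ ADD
    B ↦ ACA
    D ↦ BDB
    C ↦ A  (constrained at step 0)

A->ADD, B->ACA, C->A, D->BDB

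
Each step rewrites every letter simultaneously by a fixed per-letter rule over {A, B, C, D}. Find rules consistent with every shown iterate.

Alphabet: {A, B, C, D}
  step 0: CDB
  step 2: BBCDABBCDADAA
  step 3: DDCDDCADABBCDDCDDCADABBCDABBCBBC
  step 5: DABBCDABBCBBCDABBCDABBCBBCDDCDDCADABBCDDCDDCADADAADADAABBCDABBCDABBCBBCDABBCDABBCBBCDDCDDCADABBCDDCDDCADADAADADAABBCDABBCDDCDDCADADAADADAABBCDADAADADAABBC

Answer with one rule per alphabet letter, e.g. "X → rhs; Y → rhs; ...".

  step 2 ⇒ step 3: BBCDABBCDADAA ⇒ DDC·DDC·A·DA·BBC·DDC·DDC·A·DA·BBC·DA·BBC·BBC
    A ↦ BBC
    B ↦ DDC
    C ↦ A
    D ↦ DA

A->BBC, B->DDC, C->A, D->DA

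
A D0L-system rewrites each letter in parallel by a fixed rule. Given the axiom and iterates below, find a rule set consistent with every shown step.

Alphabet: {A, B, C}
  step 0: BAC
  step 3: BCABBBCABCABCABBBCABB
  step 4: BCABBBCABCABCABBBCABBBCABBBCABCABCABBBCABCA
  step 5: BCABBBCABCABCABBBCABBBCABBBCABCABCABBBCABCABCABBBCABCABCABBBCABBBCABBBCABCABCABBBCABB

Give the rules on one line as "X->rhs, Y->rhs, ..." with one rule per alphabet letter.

A->B, B->BCA, C->B

  step 4 ⇒ step 5: BCABBBCABCABCABBBCABBBCABBBCABCABCABBBCABCA ⇒ BCA·B·B·BCA·BCA·BCA·B·B·BCA·B·B·BCA·B·B·BCA·BCA·BCA·B·B·BCA·BCA·BCA·B·B·BCA·BCA·BCA·B·B·BCA·B·B·BCA·B·B·BCA·BCA·BCA·B·B·BCA·B·B
    A ↦ B
    B ↦ BCA
    C ↦ B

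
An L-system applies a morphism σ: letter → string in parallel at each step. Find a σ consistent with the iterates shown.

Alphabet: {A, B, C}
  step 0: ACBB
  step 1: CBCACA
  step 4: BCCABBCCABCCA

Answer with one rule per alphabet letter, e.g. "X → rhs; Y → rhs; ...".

  step 0 ⇒ step 1: ACBB ⇒ C·B·CA·CA
    A ↦ C
    B ↦ CA
    C ↦ B

A->C, B->CA, C->B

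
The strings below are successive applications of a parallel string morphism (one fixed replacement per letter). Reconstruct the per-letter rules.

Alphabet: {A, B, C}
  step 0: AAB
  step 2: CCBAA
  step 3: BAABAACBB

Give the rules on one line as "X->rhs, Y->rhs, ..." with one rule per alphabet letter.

  step 2 ⇒ step 3: CCBAA ⇒ BAA·BAA·C·B·B
    A ↦ B
    B ↦ C
    C ↦ BAA

A->B, B->C, C->BAA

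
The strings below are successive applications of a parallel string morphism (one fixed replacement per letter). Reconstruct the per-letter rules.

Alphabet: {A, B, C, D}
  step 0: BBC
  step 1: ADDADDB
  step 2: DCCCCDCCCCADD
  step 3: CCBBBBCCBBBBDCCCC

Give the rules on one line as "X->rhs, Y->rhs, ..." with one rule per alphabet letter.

  step 2 ⇒ step 3: DCCCCDCCCCADD ⇒ CC·B·B·B·B·CC·B·B·B·B·D·CC·CC
    A ↦ D
    C ↦ B
    D ↦ CC
  step 0 ⇒ step 1: BBC ⇒ ADD·ADD·B
    B ↦ ADD

A->D, B->ADD, C->B, D->CC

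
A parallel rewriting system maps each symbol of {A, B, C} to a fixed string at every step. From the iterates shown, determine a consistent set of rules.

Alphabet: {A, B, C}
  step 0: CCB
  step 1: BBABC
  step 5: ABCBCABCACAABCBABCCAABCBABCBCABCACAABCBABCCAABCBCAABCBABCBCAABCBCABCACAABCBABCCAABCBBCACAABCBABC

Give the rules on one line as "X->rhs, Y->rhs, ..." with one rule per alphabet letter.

A->CA, B->ABC, C->B

  step 0 ⇒ step 1: CCB ⇒ B·B·ABC
    B ↦ ABC
    C ↦ B
    A ↦ CA  (constrained at step 1)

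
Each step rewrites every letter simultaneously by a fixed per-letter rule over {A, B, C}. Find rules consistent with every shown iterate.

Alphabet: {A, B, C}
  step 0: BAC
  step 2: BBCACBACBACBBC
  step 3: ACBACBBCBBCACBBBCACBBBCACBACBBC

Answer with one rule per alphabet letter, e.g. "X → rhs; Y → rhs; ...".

A->B, B->ACB, C->BC

  step 2 ⇒ step 3: BBCACBACBACBBC ⇒ ACB·ACB·BC·B·BC·ACB·B·BC·ACB·B·BC·ACB·ACB·BC
    A ↦ B
    B ↦ ACB
    C ↦ BC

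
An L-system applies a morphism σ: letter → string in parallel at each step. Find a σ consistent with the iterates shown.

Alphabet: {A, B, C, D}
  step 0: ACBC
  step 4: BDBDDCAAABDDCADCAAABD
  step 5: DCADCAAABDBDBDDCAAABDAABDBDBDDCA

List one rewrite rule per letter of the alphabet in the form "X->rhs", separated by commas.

  step 4 ⇒ step 5: BDBDDCAAABDDCADCAAABD ⇒ DC·A·DC·A·A·A·BD·BD·BD·DC·A·A·A·BD·A·A·BD·BD·BD·DC·A
    A ↦ BD
    B ↦ DC
    C ↦ A
    D ↦ A

A->BD, B->DC, C->A, D->A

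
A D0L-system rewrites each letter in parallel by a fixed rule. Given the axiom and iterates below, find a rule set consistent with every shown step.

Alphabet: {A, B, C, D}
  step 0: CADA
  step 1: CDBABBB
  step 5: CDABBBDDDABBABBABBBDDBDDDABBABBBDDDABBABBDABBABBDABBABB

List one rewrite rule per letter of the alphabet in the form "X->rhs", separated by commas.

A->B, B->D, C->CD, D->ABB

  step 0 ⇒ step 1: CADA ⇒ CD·B·ABB·B
    A ↦ B
    C ↦ CD
    D ↦ ABB
    B ↦ D  (constrained at step 1)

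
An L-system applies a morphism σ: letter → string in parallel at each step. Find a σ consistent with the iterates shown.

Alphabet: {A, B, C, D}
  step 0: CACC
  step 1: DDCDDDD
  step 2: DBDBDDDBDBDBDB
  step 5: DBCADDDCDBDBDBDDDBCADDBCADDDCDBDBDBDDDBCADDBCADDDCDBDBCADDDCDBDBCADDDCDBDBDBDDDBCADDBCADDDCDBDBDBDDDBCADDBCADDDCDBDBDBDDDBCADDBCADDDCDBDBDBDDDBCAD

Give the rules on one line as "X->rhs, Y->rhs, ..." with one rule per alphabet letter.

  step 1 ⇒ step 2: DDCDDDD ⇒ DB·DB·DD·DB·DB·DB·DB
    C ↦ DD
    D ↦ DB
  step 0 ⇒ step 1: CACC ⇒ DD·C·DD·DD
    A ↦ C
    B ↦ CAD  (constrained at step 2)

A->C, B->CAD, C->DD, D->DB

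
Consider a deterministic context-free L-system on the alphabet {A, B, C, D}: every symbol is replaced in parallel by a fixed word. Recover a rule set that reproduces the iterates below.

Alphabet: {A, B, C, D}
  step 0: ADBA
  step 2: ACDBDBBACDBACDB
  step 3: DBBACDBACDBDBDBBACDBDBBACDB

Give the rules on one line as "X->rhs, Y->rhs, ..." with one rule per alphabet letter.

  step 2 ⇒ step 3: ACDBDBBACDBACDB ⇒ DB·B·AC·DB·AC·DB·DB·DB·B·AC·DB·DB·B·AC·DB
    A ↦ DB
    B ↦ DB
    C ↦ B
    D ↦ AC

A->DB, B->DB, C->B, D->AC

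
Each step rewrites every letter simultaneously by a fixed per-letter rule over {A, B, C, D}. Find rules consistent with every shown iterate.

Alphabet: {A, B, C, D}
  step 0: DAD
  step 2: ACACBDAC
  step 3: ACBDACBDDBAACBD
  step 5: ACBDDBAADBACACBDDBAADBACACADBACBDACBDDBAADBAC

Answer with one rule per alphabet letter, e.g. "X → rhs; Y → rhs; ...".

  step 2 ⇒ step 3: ACACBDAC ⇒ AC·BD·AC·BD·DB·A·AC·BD
    A ↦ AC
    B ↦ DB
    C ↦ BD
    D ↦ A

A->AC, B->DB, C->BD, D->A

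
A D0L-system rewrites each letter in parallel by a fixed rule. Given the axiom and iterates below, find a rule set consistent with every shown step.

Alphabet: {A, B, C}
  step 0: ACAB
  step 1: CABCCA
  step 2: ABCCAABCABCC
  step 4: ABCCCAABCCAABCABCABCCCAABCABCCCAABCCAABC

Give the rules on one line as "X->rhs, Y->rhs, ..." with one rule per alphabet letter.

A->C, B->A, C->ABC

  step 1 ⇒ step 2: CABCCA ⇒ ABC·C·A·ABC·ABC·C
    A ↦ C
    B ↦ A
    C ↦ ABC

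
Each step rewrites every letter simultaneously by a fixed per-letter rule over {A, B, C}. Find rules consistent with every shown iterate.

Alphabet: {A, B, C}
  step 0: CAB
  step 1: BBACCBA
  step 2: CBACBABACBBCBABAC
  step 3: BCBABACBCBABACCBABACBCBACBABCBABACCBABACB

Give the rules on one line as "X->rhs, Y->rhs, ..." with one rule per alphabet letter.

  step 2 ⇒ step 3: CBACBABACBBCBABAC ⇒ B·CBA·BAC·B·CBA·BAC·CBA·BAC·B·CBA·CBA·B·CBA·BAC·CBA·BAC·B
    A ↦ BAC
    B ↦ CBA
    C ↦ B

A->BAC, B->CBA, C->B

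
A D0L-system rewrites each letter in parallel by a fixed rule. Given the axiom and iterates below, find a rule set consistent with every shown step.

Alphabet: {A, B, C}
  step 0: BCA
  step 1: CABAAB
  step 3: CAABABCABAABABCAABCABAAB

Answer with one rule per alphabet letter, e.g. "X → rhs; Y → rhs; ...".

A->AB, B->CA, C->BA

  step 0 ⇒ step 1: BCA ⇒ CA·BA·AB
    A ↦ AB
    B ↦ CA
    C ↦ BA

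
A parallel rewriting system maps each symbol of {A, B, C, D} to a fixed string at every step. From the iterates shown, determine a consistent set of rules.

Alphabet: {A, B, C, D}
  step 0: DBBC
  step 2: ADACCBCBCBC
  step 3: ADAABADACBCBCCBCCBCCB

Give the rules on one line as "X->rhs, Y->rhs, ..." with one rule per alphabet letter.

A->ADA, B->C, C->CB, D->AB

  step 2 ⇒ step 3: ADACCBCBCBC ⇒ ADA·AB·ADA·CB·CB·C·CB·C·CB·C·CB
    A ↦ ADA
    B ↦ C
    C ↦ CB
    D ↦ AB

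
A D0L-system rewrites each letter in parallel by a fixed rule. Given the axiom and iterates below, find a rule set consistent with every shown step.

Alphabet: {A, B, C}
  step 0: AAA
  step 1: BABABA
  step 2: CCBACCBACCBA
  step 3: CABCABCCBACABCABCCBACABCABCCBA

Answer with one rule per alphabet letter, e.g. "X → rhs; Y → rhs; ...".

  step 2 ⇒ step 3: CCBACCBACCBA ⇒ CAB·CAB·CC·BA·CAB·CAB·CC·BA·CAB·CAB·CC·BA
    A ↦ BA
    B ↦ CC
    C ↦ CAB

A->BA, B->CC, C->CAB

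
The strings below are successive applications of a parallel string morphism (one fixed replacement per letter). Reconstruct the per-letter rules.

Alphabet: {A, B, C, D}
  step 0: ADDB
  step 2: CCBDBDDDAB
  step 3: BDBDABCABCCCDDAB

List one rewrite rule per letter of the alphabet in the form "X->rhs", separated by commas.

  step 2 ⇒ step 3: CCBDBDDDAB ⇒ BD·BD·AB·C·AB·C·C·C·DD·AB
    A ↦ DD
    B ↦ AB
    C ↦ BD
    D ↦ C

A->DD, B->AB, C->BD, D->C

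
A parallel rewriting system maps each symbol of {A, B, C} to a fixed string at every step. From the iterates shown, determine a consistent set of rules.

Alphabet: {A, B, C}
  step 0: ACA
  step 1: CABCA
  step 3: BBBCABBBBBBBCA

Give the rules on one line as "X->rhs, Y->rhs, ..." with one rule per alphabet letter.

A->CA, B->BB, C->B

  step 0 ⇒ step 1: ACA ⇒ CA·B·CA
    A ↦ CA
    C ↦ B
    B ↦ BB  (constrained at step 1)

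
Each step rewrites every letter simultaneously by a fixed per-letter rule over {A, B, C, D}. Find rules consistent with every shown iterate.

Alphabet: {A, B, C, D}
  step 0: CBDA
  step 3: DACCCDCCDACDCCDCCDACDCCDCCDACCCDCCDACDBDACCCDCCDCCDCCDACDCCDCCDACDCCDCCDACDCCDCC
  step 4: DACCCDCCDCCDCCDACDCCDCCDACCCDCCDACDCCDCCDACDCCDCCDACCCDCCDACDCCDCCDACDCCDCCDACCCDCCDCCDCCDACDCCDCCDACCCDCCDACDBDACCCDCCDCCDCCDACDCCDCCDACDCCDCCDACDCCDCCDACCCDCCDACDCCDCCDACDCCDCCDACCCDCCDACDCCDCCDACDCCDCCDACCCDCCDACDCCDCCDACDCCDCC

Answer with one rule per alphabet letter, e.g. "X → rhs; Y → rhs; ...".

A->CC, B->DB, C->DCC, D->DAC

  step 3 ⇒ step 4: DACCCDCCDACDCCDCCDACDCCDCCDACCCDCCDACDBDACCCDCCDCCDCCDACDCCDCCDACDCCDCCDACDCCDCC ⇒ DAC·CC·DCC·DCC·DCC·DAC·DCC·DCC·DAC·CC·DCC·DAC·DCC·DCC·DAC·DCC·DCC·DAC·CC·DCC·DAC·DCC·DCC·DAC·DCC·DCC·DAC·CC·DCC·DCC·DCC·DAC·DCC·DCC·DAC·CC·DCC·DAC·DB·DAC·CC·DCC·DCC·DCC·DAC·DCC·DCC·DAC·DCC·DCC·DAC·DCC·DCC·DAC·CC·DCC·DAC·DCC·DCC·DAC·DCC·DCC·DAC·CC·DCC·DAC·DCC·DCC·DAC·DCC·DCC·DAC·CC·DCC·DAC·DCC·DCC·DAC·DCC·DCC
    A ↦ CC
    B ↦ DB
    C ↦ DCC
    D ↦ DAC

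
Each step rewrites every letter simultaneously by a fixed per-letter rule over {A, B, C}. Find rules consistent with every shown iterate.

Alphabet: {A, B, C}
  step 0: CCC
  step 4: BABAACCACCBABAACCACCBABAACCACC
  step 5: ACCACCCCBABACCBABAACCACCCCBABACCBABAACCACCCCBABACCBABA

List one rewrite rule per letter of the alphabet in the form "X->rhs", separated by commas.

  step 4 ⇒ step 5: BABAACCACCBABAACCACCBABAACCACC ⇒ A·CC·A·CC·CC·BA·BA·CC·BA·BA·A·CC·A·CC·CC·BA·BA·CC·BA·BA·A·CC·A·CC·CC·BA·BA·CC·BA·BA
    A ↦ CC
    B ↦ A
    C ↦ BA

A->CC, B->A, C->BA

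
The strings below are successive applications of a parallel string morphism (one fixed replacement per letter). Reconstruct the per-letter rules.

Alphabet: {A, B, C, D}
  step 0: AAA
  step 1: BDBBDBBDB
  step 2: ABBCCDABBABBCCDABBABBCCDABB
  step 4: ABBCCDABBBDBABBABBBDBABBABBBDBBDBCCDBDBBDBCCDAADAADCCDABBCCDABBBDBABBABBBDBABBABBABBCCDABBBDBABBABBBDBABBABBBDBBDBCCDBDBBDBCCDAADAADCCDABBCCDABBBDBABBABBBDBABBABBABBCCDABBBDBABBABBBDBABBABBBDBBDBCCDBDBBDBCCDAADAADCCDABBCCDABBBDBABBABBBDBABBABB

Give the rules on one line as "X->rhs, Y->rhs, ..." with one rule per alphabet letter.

A->BDB, B->ABB, C->AAD, D->CCD

  step 1 ⇒ step 2: BDBBDBBDB ⇒ ABB·CCD·ABB·ABB·CCD·ABB·ABB·CCD·ABB
    B ↦ ABB
    D ↦ CCD
  step 0 ⇒ step 1: AAA ⇒ BDB·BDB·BDB
    A ↦ BDB
    C ↦ AAD  (constrained at step 2)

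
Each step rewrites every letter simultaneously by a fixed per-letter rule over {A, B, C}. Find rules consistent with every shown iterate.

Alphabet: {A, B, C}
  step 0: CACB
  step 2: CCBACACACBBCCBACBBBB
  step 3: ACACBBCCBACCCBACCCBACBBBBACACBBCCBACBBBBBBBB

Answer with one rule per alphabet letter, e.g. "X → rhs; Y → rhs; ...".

  step 2 ⇒ step 3: CCBACACACBBCCBACBBBB ⇒ AC·AC·BB·CCB·AC·CCB·AC·CCB·AC·BB·BB·AC·AC·BB·CCB·AC·BB·BB·BB·BB
    A ↦ CCB
    B ↦ BB
    C ↦ AC

A->CCB, B->BB, C->AC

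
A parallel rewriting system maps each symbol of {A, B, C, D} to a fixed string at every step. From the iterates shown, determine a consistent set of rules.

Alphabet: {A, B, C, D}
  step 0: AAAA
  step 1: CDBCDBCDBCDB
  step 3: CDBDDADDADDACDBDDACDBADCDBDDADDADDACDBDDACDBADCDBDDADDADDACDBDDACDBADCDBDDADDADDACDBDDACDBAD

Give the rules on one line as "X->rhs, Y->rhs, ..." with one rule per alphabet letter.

  step 0 ⇒ step 1: AAAA ⇒ CDB·CDB·CDB·CDB
    A ↦ CDB
    B ↦ DAC  (constrained at step 1)
    C ↦ AD  (constrained at step 1)
    D ↦ DDA  (constrained at step 1)

A->CDB, B->DAC, C->AD, D->DDA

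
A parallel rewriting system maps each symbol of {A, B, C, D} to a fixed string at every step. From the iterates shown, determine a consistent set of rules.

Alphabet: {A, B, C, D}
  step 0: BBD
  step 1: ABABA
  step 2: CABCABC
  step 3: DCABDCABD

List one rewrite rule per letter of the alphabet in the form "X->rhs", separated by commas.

  step 2 ⇒ step 3: CABCABC ⇒ D·C·AB·D·C·AB·D
    A ↦ C
    B ↦ AB
    C ↦ D
  step 0 ⇒ step 1: BBD ⇒ AB·AB·A
    D ↦ A

A->C, B->AB, C->D, D->A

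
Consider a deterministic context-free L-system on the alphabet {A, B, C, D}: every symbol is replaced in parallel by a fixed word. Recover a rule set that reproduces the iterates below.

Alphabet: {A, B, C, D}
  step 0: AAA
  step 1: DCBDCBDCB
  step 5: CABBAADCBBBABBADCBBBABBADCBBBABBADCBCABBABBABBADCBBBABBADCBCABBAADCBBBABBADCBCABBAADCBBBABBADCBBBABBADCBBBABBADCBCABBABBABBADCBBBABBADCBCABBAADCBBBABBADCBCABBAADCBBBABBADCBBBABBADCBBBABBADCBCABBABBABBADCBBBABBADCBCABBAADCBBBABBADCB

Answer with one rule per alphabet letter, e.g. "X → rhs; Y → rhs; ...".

  step 0 ⇒ step 1: AAA ⇒ DCB·DCB·DCB
    A ↦ DCB
    B ↦ BBA  (constrained at step 1)
    C ↦ A  (constrained at step 1)
    D ↦ C  (constrained at step 1)

A->DCB, B->BBA, C->A, D->C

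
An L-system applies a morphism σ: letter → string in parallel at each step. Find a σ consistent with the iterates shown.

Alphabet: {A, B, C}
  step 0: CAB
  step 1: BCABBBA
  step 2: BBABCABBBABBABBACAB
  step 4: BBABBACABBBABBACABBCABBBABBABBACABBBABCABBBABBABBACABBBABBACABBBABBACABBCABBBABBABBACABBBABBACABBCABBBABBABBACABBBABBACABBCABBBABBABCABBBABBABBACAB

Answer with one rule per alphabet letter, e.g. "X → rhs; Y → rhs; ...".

  step 1 ⇒ step 2: BCABBBA ⇒ BBA·B·CAB·BBA·BBA·BBA·CAB
    A ↦ CAB
    B ↦ BBA
    C ↦ B

A->CAB, B->BBA, C->B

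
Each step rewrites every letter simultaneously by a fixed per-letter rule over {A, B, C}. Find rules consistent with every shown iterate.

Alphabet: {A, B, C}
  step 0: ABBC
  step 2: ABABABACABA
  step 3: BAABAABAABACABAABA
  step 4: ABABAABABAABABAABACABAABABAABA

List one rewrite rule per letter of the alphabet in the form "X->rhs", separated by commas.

A->BA, B->A, C->CA

  step 3 ⇒ step 4: BAABAABAABACABAABA ⇒ A·BA·BA·A·BA·BA·A·BA·BA·A·BA·CA·BA·A·BA·BA·A·BA
    A ↦ BA
    B ↦ A
    C ↦ CA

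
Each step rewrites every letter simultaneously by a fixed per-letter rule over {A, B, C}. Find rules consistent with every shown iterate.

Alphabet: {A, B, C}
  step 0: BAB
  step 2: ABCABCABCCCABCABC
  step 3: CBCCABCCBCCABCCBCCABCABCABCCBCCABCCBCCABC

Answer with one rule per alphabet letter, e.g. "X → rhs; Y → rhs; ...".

  step 2 ⇒ step 3: ABCABCABCCCABCABC ⇒ CB·CC·ABC·CB·CC·ABC·CB·CC·ABC·ABC·ABC·CB·CC·ABC·CB·CC·ABC
    A ↦ CB
    B ↦ CC
    C ↦ ABC

A->CB, B->CC, C->ABC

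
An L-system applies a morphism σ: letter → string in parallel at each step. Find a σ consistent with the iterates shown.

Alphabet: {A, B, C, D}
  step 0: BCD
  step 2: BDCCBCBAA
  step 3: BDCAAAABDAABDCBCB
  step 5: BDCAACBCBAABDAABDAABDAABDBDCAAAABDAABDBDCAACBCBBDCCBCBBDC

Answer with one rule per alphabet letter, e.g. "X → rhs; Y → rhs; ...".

  step 2 ⇒ step 3: BDCCBCBAA ⇒ BD·C·AA·AA·BD·AA·BD·CB·CB
    A ↦ CB
    B ↦ BD
    C ↦ AA
    D ↦ C

A->CB, B->BD, C->AA, D->C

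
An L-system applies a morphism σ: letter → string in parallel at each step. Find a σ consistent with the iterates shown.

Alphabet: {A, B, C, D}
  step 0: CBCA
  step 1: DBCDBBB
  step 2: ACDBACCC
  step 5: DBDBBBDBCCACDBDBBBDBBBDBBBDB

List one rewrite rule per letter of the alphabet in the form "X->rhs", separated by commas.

  step 1 ⇒ step 2: DBCDBBB ⇒ A·C·DB·A·C·C·C
    B ↦ C
    C ↦ DB
    D ↦ A
  step 0 ⇒ step 1: CBCA ⇒ DB·C·DB·BB
    A ↦ BB

A->BB, B->C, C->DB, D->A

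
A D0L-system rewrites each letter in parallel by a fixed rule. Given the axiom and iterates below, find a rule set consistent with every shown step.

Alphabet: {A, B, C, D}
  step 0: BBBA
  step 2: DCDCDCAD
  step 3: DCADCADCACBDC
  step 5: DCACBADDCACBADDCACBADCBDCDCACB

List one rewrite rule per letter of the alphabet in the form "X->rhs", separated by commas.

A->CB, B->D, C->A, D->DC

  step 2 ⇒ step 3: DCDCDCAD ⇒ DC·A·DC·A·DC·A·CB·DC
    A ↦ CB
    C ↦ A
    D ↦ DC
    B ↦ D  (constrained at step 0)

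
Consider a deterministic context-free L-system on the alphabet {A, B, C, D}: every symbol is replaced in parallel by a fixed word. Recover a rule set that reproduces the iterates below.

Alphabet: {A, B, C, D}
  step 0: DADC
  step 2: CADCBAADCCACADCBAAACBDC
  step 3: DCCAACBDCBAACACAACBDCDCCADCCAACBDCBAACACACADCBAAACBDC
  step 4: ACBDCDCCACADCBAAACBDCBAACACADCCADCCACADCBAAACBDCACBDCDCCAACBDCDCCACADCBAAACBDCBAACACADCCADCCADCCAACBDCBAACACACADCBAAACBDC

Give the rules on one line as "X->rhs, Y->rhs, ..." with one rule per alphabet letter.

A->CA, B->BAA, C->DC, D->ACB

  step 3 ⇒ step 4: DCCAACBDCBAACACAACBDCDCCADCCAACBDCBAACACACADCBAAACBDC ⇒ ACB·DC·DC·CA·CA·DC·BAA·ACB·DC·BAA·CA·CA·DC·CA·DC·CA·CA·DC·BAA·ACB·DC·ACB·DC·DC·CA·ACB·DC·DC·CA·CA·DC·BAA·ACB·DC·BAA·CA·CA·DC·CA·DC·CA·DC·CA·ACB·DC·BAA·CA·CA·CA·DC·BAA·ACB·DC
    A ↦ CA
    B ↦ BAA
    C ↦ DC
    D ↦ ACB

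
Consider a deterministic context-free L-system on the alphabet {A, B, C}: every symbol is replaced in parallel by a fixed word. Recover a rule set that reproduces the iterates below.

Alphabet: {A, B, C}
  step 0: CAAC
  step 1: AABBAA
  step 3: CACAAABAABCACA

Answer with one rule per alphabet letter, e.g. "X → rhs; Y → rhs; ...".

A->B, B->CA, C->AA

  step 0 ⇒ step 1: CAAC ⇒ AA·B·B·AA
    A ↦ B
    C ↦ AA
    B ↦ CA  (constrained at step 1)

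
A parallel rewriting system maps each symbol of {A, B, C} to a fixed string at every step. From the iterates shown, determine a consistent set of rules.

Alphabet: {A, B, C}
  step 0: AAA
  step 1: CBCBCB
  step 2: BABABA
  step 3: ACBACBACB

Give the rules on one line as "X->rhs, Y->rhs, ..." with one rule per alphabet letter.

  step 2 ⇒ step 3: BABABA ⇒ A·CB·A·CB·A·CB
    A ↦ CB
    B ↦ A
  step 1 ⇒ step 2: CBCBCB ⇒ B·A·B·A·B·A
    C ↦ B

A->CB, B->A, C->B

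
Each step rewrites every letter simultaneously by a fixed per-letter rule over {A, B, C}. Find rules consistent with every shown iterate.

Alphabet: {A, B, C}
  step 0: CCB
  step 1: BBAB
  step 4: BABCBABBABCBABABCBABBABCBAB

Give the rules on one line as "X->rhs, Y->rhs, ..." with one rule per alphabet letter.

A->CB, B->AB, C->B

  step 0 ⇒ step 1: CCB ⇒ B·B·AB
    B ↦ AB
    C ↦ B
    A ↦ CB  (constrained at step 1)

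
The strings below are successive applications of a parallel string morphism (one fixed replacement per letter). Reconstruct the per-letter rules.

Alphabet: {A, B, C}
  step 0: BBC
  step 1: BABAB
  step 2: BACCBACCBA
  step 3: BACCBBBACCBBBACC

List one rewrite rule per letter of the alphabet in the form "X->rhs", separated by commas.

A->CC, B->BA, C->B

  step 2 ⇒ step 3: BACCBACCBA ⇒ BA·CC·B·B·BA·CC·B·B·BA·CC
    A ↦ CC
    B ↦ BA
    C ↦ B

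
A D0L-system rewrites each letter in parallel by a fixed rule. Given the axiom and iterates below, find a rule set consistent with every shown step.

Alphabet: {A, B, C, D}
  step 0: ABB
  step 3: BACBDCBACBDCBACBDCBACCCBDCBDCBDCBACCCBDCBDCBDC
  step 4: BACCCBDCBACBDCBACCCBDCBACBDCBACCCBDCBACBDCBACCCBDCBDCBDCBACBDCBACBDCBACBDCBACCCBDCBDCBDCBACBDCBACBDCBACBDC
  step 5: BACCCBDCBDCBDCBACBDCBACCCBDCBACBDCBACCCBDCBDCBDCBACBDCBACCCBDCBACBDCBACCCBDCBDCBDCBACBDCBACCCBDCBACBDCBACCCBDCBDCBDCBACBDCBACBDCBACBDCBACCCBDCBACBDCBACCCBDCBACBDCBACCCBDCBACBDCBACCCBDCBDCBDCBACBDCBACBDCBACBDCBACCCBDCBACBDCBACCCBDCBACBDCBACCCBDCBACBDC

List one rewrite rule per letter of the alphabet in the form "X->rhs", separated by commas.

A->CCC, B->BA, C->BDC, D->C

  step 4 ⇒ step 5: BACCCBDCBACBDCBACCCBDCBACBDCBACCCBDCBACBDCBACCCBDCBDCBDCBACBDCBACBDCBACBDCBACCCBDCBDCBDCBACBDCBACBDCBACBDC ⇒ BA·CCC·BDC·BDC·BDC·BA·C·BDC·BA·CCC·BDC·BA·C·BDC·BA·CCC·BDC·BDC·BDC·BA·C·BDC·BA·CCC·BDC·BA·C·BDC·BA·CCC·BDC·BDC·BDC·BA·C·BDC·BA·CCC·BDC·BA·C·BDC·BA·CCC·BDC·BDC·BDC·BA·C·BDC·BA·C·BDC·BA·C·BDC·BA·CCC·BDC·BA·C·BDC·BA·CCC·BDC·BA·C·BDC·BA·CCC·BDC·BA·C·BDC·BA·CCC·BDC·BDC·BDC·BA·C·BDC·BA·C·BDC·BA·C·BDC·BA·CCC·BDC·BA·C·BDC·BA·CCC·BDC·BA·C·BDC·BA·CCC·BDC·BA·C·BDC
    A ↦ CCC
    B ↦ BA
    C ↦ BDC
    D ↦ C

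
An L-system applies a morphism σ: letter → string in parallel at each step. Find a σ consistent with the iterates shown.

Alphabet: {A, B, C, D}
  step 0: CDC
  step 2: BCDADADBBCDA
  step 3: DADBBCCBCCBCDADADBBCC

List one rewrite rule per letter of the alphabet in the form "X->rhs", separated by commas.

A->C, B->DA, C->DB, D->BC

  step 2 ⇒ step 3: BCDADADBBCDA ⇒ DA·DB·BC·C·BC·C·BC·DA·DA·DB·BC·C
    A ↦ C
    B ↦ DA
    C ↦ DB
    D ↦ BC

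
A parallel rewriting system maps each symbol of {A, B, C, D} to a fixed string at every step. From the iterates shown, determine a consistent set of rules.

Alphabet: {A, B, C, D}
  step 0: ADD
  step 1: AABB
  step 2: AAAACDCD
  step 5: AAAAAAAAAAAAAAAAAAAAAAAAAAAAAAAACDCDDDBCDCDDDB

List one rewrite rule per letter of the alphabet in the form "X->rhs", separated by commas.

  step 1 ⇒ step 2: AABB ⇒ AA·AA·CD·CD
    A ↦ AA
    B ↦ CD
    C ↦ DD  (constrained at step 2)
  step 0 ⇒ step 1: ADD ⇒ AA·B·B
    D ↦ B

A->AA, B->CD, C->DD, D->B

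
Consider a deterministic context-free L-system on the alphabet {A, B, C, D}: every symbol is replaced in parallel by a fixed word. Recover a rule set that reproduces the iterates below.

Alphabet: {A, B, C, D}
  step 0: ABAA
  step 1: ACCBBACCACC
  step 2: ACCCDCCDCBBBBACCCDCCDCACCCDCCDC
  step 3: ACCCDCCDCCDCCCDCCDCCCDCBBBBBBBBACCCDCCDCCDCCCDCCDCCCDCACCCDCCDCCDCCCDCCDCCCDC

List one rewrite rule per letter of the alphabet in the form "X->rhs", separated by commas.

  step 2 ⇒ step 3: ACCCDCCDCBBBBACCCDCCDCACCCDCCDC ⇒ ACC·CDC·CDC·CDC·C·CDC·CDC·C·CDC·BB·BB·BB·BB·ACC·CDC·CDC·CDC·C·CDC·CDC·C·CDC·ACC·CDC·CDC·CDC·C·CDC·CDC·C·CDC
    A ↦ ACC
    B ↦ BB
    C ↦ CDC
    D ↦ C

A->ACC, B->BB, C->CDC, D->C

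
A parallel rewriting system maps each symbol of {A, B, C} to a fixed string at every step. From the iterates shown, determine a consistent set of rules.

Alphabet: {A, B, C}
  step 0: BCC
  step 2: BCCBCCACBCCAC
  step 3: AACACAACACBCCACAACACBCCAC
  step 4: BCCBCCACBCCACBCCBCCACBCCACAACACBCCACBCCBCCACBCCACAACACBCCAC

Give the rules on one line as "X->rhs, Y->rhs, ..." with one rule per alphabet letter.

A->BCC, B->A, C->AC

  step 3 ⇒ step 4: AACACAACACBCCACAACACBCCAC ⇒ BCC·BCC·AC·BCC·AC·BCC·BCC·AC·BCC·AC·A·AC·AC·BCC·AC·BCC·BCC·AC·BCC·AC·A·AC·AC·BCC·AC
    A ↦ BCC
    B ↦ A
    C ↦ AC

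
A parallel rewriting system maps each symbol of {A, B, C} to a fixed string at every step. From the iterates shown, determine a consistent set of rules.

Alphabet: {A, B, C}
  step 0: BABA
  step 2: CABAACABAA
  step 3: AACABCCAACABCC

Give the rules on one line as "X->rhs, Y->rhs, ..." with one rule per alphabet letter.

  step 2 ⇒ step 3: CABAACABAA ⇒ AA·C·AB·C·C·AA·C·AB·C·C
    A ↦ C
    B ↦ AB
    C ↦ AA

A->C, B->AB, C->AA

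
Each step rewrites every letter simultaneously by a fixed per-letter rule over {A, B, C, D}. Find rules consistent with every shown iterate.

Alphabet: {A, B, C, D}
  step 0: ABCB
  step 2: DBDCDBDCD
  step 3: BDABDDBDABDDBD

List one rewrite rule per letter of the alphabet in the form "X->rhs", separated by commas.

A->CD, B->A, C->D, D->BD

  step 2 ⇒ step 3: DBDCDBDCD ⇒ BD·A·BD·D·BD·A·BD·D·BD
    B ↦ A
    C ↦ D
    D ↦ BD
    A ↦ CD  (constrained at step 0)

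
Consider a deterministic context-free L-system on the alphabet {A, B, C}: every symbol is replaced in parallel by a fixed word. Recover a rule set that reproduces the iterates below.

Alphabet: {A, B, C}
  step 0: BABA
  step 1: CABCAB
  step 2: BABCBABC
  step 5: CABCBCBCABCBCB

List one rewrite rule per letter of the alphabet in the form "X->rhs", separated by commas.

A->AB, B->C, C->B

  step 1 ⇒ step 2: CABCAB ⇒ B·AB·C·B·AB·C
    A ↦ AB
    B ↦ C
    C ↦ B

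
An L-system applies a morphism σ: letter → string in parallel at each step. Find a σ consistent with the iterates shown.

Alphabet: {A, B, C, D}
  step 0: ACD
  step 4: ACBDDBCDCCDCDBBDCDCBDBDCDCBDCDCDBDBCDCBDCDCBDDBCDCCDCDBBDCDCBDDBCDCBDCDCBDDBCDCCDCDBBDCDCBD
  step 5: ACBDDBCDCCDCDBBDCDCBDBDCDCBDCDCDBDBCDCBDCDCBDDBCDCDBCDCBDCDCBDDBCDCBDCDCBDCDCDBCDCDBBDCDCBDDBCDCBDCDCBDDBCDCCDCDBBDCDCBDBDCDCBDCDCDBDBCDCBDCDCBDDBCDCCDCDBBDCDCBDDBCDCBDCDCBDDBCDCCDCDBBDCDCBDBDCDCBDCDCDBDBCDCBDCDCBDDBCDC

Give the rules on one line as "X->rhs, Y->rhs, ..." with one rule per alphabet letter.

A->AC, B->DB, C->BD, D->CDC

  step 4 ⇒ step 5: ACBDDBCDCCDCDBBDCDCBDBDCDCBDCDCDBDBCDCBDCDCBDDBCDCCDCDBBDCDCBDDBCDCBDCDCBDDBCDCCDCDBBDCDCBD ⇒ AC·BD·DB·CDC·CDC·DB·BD·CDC·BD·BD·CDC·BD·CDC·DB·DB·CDC·BD·CDC·BD·DB·CDC·DB·CDC·BD·CDC·BD·DB·CDC·BD·CDC·BD·CDC·DB·CDC·DB·BD·CDC·BD·DB·CDC·BD·CDC·BD·DB·CDC·CDC·DB·BD·CDC·BD·BD·CDC·BD·CDC·DB·DB·CDC·BD·CDC·BD·DB·CDC·CDC·DB·BD·CDC·BD·DB·CDC·BD·CDC·BD·DB·CDC·CDC·DB·BD·CDC·BD·BD·CDC·BD·CDC·DB·DB·CDC·BD·CDC·BD·DB·CDC
    A ↦ AC
    B ↦ DB
    C ↦ BD
    D ↦ CDC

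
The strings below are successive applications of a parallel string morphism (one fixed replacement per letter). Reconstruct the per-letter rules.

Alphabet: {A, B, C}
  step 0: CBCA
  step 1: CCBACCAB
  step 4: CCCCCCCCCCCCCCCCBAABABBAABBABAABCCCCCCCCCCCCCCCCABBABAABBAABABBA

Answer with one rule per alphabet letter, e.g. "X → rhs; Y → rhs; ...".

  step 0 ⇒ step 1: CBCA ⇒ CC·BA·CC·AB
    A ↦ AB
    B ↦ BA
    C ↦ CC

A->AB, B->BA, C->CC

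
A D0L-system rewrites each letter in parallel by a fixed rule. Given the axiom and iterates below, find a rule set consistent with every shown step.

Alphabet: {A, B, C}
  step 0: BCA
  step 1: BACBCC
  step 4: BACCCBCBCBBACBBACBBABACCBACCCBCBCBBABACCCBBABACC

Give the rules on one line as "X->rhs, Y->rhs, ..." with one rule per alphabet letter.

  step 0 ⇒ step 1: BCA ⇒ BA·CB·CC
    A ↦ CC
    B ↦ BA
    C ↦ CB

A->CC, B->BA, C->CB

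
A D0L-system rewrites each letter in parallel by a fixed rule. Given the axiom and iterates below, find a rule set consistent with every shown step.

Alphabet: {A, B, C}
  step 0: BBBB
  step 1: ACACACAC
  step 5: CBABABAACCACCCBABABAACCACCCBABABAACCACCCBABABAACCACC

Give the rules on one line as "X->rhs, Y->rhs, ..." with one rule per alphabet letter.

  step 0 ⇒ step 1: BBBB ⇒ AC·AC·AC·AC
    B ↦ AC
    A ↦ C  (constrained at step 1)
    C ↦ BA  (constrained at step 1)

A->C, B->AC, C->BA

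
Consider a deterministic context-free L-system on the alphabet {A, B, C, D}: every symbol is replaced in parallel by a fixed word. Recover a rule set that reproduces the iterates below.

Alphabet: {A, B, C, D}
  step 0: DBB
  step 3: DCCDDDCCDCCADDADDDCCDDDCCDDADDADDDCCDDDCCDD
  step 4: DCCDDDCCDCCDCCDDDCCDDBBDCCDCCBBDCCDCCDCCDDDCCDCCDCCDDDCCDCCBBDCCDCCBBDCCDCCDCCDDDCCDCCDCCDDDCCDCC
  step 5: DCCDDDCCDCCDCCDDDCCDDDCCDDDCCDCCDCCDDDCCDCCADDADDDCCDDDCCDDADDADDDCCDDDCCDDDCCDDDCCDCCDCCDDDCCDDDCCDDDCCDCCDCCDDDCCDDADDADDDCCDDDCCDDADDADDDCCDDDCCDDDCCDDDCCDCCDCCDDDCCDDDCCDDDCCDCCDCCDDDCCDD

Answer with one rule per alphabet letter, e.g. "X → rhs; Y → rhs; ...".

A->BB, B->ADD, C->D, D->DCC

  step 4 ⇒ step 5: DCCDDDCCDCCDCCDDDCCDDBBDCCDCCBBDCCDCCDCCDDDCCDCCDCCDDDCCDCCBBDCCDCCBBDCCDCCDCCDDDCCDCCDCCDDDCCDCC ⇒ DCC·D·D·DCC·DCC·DCC·D·D·DCC·D·D·DCC·D·D·DCC·DCC·DCC·D·D·DCC·DCC·ADD·ADD·DCC·D·D·DCC·D·D·ADD·ADD·DCC·D·D·DCC·D·D·DCC·D·D·DCC·DCC·DCC·D·D·DCC·D·D·DCC·D·D·DCC·DCC·DCC·D·D·DCC·D·D·ADD·ADD·DCC·D·D·DCC·D·D·ADD·ADD·DCC·D·D·DCC·D·D·DCC·D·D·DCC·DCC·DCC·D·D·DCC·D·D·DCC·D·D·DCC·DCC·DCC·D·D·DCC·D·D
    B ↦ ADD
    C ↦ D
    D ↦ DCC
  step 3 ⇒ step 4: DCCDDDCCDCCADDADDDCCDDDCCDDADDADDDCCDDDCCDD ⇒ DCC·D·D·DCC·DCC·DCC·D·D·DCC·D·D·BB·DCC·DCC·BB·DCC·DCC·DCC·D·D·DCC·DCC·DCC·D·D·DCC·DCC·BB·DCC·DCC·BB·DCC·DCC·DCC·D·D·DCC·DCC·DCC·D·D·DCC·DCC
    A ↦ BB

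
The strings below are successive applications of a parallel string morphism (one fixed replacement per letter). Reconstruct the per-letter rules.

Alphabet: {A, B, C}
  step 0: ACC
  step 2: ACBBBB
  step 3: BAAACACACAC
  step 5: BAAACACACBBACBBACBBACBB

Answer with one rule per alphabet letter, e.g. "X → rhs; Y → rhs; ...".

A->B, B->AC, C->AA

  step 2 ⇒ step 3: ACBBBB ⇒ B·AA·AC·AC·AC·AC
    A ↦ B
    B ↦ AC
    C ↦ AA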